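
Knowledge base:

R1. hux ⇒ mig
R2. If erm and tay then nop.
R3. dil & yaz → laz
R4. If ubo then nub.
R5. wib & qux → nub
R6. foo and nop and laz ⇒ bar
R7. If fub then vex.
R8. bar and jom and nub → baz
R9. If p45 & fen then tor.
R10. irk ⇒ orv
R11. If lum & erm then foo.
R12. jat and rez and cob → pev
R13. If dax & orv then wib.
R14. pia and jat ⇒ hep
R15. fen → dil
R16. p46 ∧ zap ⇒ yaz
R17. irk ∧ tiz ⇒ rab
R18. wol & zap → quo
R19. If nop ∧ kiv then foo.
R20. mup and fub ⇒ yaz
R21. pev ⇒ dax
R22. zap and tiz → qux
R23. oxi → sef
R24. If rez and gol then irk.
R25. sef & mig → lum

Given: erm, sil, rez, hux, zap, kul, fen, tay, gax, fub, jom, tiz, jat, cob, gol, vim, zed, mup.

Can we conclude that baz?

No

Forward chaining from the given facts derives: mig, nop, vex, pev, dil, yaz, dax, qux, irk, laz, orv, wib, rab, nub.
The only rule concluding baz is R8, which needs bar; that is never established.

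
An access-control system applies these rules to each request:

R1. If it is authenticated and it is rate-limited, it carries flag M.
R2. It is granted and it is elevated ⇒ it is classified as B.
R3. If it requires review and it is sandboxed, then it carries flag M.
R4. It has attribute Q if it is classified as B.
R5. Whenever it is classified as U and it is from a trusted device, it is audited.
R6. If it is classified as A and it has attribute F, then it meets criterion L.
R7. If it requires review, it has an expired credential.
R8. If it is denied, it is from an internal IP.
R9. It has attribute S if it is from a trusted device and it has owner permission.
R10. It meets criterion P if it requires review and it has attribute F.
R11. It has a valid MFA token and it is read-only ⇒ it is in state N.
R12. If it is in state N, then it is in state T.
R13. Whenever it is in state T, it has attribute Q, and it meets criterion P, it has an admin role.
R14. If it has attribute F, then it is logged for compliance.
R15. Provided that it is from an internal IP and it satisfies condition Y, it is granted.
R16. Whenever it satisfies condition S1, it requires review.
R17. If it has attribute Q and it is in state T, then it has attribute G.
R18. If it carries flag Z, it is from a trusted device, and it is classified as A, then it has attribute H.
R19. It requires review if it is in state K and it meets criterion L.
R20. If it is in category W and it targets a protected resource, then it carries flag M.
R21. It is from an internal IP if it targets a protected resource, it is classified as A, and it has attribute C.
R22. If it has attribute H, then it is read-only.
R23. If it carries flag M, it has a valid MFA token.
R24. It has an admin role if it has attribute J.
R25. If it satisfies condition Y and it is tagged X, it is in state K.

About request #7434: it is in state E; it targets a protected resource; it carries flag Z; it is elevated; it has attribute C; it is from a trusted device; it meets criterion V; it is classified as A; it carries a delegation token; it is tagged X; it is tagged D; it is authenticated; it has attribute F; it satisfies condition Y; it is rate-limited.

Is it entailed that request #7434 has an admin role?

By R1 (it is authenticated, it is rate-limited): it carries flag M.
By R6 (it is classified as A, it has attribute F): it meets criterion L.
By R18 (it carries flag Z, it is from a trusted device, it is classified as A): it has attribute H.
By R21 (it targets a protected resource, it is classified as A, it has attribute C): it is from an internal IP.
By R22 (it has attribute H): it is read-only.
By R23 (it carries flag M): it has a valid MFA token.
By R25 (it satisfies condition Y, it is tagged X): it is in state K.
By R11 (it has a valid MFA token, it is read-only): it is in state N.
By R12 (it is in state N): it is in state T.
By R15 (it is from an internal IP, it satisfies condition Y): it is granted.
By R19 (it is in state K, it meets criterion L): it requires review.
By R2 (it is granted, it is elevated): it is classified as B.
By R4 (it is classified as B): it has attribute Q.
By R10 (it requires review, it has attribute F): it meets criterion P.
By R13 (it is in state T, it has attribute Q, it meets criterion P): it has an admin role.

Yes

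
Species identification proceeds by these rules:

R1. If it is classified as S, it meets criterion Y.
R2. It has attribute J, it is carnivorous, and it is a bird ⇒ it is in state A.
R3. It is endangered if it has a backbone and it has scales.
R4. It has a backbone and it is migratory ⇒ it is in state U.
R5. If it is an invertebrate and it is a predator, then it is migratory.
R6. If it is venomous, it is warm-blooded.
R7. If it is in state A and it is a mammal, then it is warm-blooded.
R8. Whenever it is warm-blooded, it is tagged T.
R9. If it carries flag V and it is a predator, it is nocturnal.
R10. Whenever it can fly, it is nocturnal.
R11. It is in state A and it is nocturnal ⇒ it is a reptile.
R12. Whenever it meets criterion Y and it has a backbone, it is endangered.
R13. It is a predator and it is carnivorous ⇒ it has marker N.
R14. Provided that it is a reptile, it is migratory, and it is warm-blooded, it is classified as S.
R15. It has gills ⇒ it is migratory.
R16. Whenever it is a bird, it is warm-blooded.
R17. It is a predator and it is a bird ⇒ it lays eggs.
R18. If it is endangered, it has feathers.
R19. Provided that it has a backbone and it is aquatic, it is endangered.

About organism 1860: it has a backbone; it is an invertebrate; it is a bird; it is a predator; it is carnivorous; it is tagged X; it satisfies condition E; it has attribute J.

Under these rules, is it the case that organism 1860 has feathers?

No

Forward chaining from the given facts derives: is in state A, is migratory, has marker N, is warm-blooded, lays eggs, is in state U, is tagged T.
The only rule concluding "it has feathers" is R18, which needs "it is endangered"; that is never established.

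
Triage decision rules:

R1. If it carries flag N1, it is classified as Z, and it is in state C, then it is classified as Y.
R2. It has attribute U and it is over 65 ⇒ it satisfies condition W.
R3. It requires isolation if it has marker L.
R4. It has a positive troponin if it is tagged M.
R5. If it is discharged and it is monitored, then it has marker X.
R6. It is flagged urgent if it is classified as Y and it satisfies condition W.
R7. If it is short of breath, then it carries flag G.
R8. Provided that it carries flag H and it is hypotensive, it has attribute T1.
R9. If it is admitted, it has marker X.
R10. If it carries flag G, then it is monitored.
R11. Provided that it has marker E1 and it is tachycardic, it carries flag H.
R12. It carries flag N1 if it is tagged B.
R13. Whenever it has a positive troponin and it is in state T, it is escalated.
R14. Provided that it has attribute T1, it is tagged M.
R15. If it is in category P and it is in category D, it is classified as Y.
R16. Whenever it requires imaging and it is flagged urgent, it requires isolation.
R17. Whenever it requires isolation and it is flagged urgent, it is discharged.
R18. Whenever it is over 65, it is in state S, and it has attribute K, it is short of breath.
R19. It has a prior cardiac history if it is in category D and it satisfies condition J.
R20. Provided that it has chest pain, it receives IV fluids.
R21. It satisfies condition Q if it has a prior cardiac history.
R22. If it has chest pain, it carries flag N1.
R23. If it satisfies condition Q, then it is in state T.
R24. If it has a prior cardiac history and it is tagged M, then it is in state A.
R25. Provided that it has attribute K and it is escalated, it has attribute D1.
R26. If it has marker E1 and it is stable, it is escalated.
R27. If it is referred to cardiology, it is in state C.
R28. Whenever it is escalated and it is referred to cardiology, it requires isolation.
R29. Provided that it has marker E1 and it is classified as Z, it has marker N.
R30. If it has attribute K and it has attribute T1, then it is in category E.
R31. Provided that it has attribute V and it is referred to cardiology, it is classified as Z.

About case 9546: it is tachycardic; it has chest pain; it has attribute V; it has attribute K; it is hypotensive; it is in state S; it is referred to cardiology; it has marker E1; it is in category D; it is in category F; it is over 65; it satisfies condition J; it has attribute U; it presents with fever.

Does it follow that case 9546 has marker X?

By R2 (it has attribute U, it is over 65): it satisfies condition W.
By R11 (it has marker E1, it is tachycardic): it carries flag H.
By R18 (it is over 65, it is in state S, it has attribute K): it is short of breath.
By R19 (it is in category D, it satisfies condition J): it has a prior cardiac history.
By R21 (it has a prior cardiac history): it satisfies condition Q.
By R22 (it has chest pain): it carries flag N1.
By R23 (it satisfies condition Q): it is in state T.
By R27 (it is referred to cardiology): it is in state C.
By R31 (it has attribute V, it is referred to cardiology): it is classified as Z.
By R1 (it carries flag N1, it is classified as Z, it is in state C): it is classified as Y.
By R6 (it is classified as Y, it satisfies condition W): it is flagged urgent.
By R7 (it is short of breath): it carries flag G.
By R8 (it carries flag H, it is hypotensive): it has attribute T1.
By R10 (it carries flag G): it is monitored.
By R14 (it has attribute T1): it is tagged M.
By R4 (it is tagged M): it has a positive troponin.
By R13 (it has a positive troponin, it is in state T): it is escalated.
By R28 (it is escalated, it is referred to cardiology): it requires isolation.
By R17 (it requires isolation, it is flagged urgent): it is discharged.
By R5 (it is discharged, it is monitored): it has marker X.

Yes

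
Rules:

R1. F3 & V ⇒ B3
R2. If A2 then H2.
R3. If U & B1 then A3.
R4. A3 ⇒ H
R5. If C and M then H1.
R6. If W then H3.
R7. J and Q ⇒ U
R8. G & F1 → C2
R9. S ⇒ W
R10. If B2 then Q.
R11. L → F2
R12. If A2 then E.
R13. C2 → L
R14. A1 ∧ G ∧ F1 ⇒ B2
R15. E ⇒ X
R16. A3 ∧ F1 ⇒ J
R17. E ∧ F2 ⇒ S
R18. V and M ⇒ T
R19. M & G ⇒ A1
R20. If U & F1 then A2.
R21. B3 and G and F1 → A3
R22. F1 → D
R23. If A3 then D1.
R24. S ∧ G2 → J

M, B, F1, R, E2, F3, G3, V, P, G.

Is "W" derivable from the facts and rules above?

Yes

B3  (by R1: F3, V)
C2  (by R8: G, F1)
L  (by R13: C2)
A1  (by R19: M, G)
A3  (by R21: B3, G, F1)
F2  (by R11: L)
B2  (by R14: A1, G, F1)
J  (by R16: A3, F1)
Q  (by R10: B2)
U  (by R7: J, Q)
A2  (by R20: U, F1)
E  (by R12: A2)
S  (by R17: E, F2)
W  (by R9: S)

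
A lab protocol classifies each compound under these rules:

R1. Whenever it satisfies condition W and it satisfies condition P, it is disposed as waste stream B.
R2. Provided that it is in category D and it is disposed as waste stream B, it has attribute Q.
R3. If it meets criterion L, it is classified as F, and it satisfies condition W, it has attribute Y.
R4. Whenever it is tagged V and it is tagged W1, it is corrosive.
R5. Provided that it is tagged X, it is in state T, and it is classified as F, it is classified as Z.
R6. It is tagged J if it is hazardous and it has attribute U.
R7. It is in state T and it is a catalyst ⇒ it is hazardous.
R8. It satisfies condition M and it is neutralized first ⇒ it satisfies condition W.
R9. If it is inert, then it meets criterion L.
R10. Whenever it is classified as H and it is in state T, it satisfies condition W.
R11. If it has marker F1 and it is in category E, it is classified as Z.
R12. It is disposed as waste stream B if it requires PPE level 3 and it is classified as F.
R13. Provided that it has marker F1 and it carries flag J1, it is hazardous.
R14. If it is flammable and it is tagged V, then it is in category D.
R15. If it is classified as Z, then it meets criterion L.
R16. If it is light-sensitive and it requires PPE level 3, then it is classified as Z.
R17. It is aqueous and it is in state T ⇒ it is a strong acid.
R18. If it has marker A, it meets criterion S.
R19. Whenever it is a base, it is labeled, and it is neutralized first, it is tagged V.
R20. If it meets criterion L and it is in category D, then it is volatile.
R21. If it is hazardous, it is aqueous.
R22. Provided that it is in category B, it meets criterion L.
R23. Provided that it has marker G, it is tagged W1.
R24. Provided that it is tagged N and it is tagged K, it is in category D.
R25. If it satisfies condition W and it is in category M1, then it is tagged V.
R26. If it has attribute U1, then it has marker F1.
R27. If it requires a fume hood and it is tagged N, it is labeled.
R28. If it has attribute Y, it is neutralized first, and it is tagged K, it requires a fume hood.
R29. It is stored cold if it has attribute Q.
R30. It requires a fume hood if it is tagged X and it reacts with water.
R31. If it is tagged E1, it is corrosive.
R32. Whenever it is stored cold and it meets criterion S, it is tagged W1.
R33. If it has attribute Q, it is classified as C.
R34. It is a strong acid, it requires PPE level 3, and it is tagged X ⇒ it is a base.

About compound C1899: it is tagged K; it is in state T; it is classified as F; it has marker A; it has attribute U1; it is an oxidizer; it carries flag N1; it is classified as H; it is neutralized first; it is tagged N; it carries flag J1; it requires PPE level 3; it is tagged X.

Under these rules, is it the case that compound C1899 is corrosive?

Yes

By R5 (it is tagged X, it is in state T, it is classified as F): it is classified as Z.
By R10 (it is classified as H, it is in state T): it satisfies condition W.
By R12 (it requires PPE level 3, it is classified as F): it is disposed as waste stream B.
By R15 (it is classified as Z): it meets criterion L.
By R18 (it has marker A): it meets criterion S.
By R24 (it is tagged N, it is tagged K): it is in category D.
By R26 (it has attribute U1): it has marker F1.
By R2 (it is in category D, it is disposed as waste stream B): it has attribute Q.
By R3 (it meets criterion L, it is classified as F, it satisfies condition W): it has attribute Y.
By R13 (it has marker F1, it carries flag J1): it is hazardous.
By R21 (it is hazardous): it is aqueous.
By R28 (it has attribute Y, it is neutralized first, it is tagged K): it requires a fume hood.
By R29 (it has attribute Q): it is stored cold.
By R32 (it is stored cold, it meets criterion S): it is tagged W1.
By R17 (it is aqueous, it is in state T): it is a strong acid.
By R27 (it requires a fume hood, it is tagged N): it is labeled.
By R34 (it is a strong acid, it requires PPE level 3, it is tagged X): it is a base.
By R19 (it is a base, it is labeled, it is neutralized first): it is tagged V.
By R4 (it is tagged V, it is tagged W1): it is corrosive.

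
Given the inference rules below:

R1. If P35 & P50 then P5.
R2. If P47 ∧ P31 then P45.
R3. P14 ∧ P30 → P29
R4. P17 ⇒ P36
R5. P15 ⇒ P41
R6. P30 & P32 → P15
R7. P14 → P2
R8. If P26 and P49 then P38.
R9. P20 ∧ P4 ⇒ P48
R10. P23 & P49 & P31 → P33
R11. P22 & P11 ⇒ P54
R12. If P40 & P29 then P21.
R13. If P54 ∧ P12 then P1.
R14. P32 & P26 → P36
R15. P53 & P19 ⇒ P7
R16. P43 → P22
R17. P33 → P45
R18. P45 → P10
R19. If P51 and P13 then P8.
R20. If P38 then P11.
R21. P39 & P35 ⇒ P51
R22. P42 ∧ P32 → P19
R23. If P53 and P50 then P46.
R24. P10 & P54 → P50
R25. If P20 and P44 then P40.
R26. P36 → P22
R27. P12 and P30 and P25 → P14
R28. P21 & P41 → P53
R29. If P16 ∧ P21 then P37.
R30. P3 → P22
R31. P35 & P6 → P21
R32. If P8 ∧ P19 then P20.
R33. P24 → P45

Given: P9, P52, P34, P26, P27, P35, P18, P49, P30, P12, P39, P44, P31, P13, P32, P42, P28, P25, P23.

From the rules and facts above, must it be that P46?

Yes

P15  (by R6: P30, P32)
P38  (by R8: P26, P49)
P33  (by R10: P23, P49, P31)
P36  (by R14: P32, P26)
P45  (by R17: P33)
P10  (by R18: P45)
P11  (by R20: P38)
P51  (by R21: P39, P35)
P19  (by R22: P42, P32)
P22  (by R26: P36)
P14  (by R27: P12, P30, P25)
P29  (by R3: P14, P30)
P41  (by R5: P15)
P54  (by R11: P22, P11)
P8  (by R19: P51, P13)
P50  (by R24: P10, P54)
P20  (by R32: P8, P19)
P40  (by R25: P20, P44)
P21  (by R12: P40, P29)
P53  (by R28: P21, P41)
P46  (by R23: P53, P50)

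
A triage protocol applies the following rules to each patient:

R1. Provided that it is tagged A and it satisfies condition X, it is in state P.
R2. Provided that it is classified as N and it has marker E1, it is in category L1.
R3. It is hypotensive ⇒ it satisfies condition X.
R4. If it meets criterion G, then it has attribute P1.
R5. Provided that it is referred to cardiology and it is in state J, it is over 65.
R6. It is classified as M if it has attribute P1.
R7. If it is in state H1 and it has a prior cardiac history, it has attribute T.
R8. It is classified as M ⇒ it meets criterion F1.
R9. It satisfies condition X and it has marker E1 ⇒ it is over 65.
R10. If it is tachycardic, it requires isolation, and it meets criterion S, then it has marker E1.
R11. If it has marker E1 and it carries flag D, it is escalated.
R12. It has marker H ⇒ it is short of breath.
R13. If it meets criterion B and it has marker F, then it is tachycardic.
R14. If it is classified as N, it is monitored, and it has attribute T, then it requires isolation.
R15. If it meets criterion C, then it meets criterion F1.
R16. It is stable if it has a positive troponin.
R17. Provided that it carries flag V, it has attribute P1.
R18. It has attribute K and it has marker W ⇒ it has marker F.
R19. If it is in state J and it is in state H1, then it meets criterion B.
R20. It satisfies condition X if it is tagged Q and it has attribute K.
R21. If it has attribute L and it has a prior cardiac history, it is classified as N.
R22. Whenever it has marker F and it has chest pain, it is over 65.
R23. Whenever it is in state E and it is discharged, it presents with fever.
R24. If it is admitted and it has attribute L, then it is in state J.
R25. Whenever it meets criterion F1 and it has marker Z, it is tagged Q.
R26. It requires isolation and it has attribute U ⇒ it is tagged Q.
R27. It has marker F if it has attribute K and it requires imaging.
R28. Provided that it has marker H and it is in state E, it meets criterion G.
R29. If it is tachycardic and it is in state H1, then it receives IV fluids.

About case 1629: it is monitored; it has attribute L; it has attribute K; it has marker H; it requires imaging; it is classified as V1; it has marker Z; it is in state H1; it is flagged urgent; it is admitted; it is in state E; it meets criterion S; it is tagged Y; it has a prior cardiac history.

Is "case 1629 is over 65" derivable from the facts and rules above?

By R7 (it is in state H1, it has a prior cardiac history): it has attribute T.
By R21 (it has attribute L, it has a prior cardiac history): it is classified as N.
By R24 (it is admitted, it has attribute L): it is in state J.
By R27 (it has attribute K, it requires imaging): it has marker F.
By R28 (it has marker H, it is in state E): it meets criterion G.
By R4 (it meets criterion G): it has attribute P1.
By R6 (it has attribute P1): it is classified as M.
By R8 (it is classified as M): it meets criterion F1.
By R14 (it is classified as N, it is monitored, it has attribute T): it requires isolation.
By R19 (it is in state J, it is in state H1): it meets criterion B.
By R25 (it meets criterion F1, it has marker Z): it is tagged Q.
By R13 (it meets criterion B, it has marker F): it is tachycardic.
By R20 (it is tagged Q, it has attribute K): it satisfies condition X.
By R10 (it is tachycardic, it requires isolation, it meets criterion S): it has marker E1.
By R9 (it satisfies condition X, it has marker E1): it is over 65.

Yes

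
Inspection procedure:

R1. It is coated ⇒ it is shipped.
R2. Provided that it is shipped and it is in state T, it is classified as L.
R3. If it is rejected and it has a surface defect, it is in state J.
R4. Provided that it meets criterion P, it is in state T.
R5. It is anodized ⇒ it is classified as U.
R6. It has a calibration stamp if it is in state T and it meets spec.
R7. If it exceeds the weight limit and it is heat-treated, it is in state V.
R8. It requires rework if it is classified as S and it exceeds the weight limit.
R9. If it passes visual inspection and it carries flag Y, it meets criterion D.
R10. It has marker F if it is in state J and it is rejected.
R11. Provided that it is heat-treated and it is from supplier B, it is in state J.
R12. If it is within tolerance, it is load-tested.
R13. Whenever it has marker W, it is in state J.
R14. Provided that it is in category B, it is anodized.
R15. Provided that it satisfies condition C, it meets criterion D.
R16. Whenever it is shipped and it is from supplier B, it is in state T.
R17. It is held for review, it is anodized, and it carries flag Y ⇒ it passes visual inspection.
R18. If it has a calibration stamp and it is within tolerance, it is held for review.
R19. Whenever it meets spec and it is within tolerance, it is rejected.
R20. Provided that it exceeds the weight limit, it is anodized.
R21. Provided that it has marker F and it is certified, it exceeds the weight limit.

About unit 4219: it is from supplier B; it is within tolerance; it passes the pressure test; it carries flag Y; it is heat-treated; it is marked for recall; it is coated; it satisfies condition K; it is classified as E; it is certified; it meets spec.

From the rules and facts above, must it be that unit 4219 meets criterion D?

Yes

By R1 (it is coated): it is shipped.
By R11 (it is heat-treated, it is from supplier B): it is in state J.
By R16 (it is shipped, it is from supplier B): it is in state T.
By R19 (it meets spec, it is within tolerance): it is rejected.
By R6 (it is in state T, it meets spec): it has a calibration stamp.
By R10 (it is in state J, it is rejected): it has marker F.
By R18 (it has a calibration stamp, it is within tolerance): it is held for review.
By R21 (it has marker F, it is certified): it exceeds the weight limit.
By R20 (it exceeds the weight limit): it is anodized.
By R17 (it is held for review, it is anodized, it carries flag Y): it passes visual inspection.
By R9 (it passes visual inspection, it carries flag Y): it meets criterion D.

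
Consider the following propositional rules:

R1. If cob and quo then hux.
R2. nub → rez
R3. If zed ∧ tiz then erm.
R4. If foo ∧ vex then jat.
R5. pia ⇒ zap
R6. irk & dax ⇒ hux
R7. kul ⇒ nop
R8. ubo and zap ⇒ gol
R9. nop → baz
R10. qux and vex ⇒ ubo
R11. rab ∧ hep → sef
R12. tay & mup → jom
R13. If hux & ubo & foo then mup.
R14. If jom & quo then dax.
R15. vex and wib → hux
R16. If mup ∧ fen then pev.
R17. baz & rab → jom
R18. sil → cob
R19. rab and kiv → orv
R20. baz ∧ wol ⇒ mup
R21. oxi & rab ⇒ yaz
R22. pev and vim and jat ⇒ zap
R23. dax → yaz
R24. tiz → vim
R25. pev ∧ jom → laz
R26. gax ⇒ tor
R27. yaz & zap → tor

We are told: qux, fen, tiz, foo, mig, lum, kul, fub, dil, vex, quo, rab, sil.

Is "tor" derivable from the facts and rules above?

Yes

jat  (by R4: foo, vex)
nop  (by R7: kul)
baz  (by R9: nop)
ubo  (by R10: qux, vex)
jom  (by R17: baz, rab)
cob  (by R18: sil)
vim  (by R24: tiz)
hux  (by R1: cob, quo)
mup  (by R13: hux, ubo, foo)
dax  (by R14: jom, quo)
pev  (by R16: mup, fen)
zap  (by R22: pev, vim, jat)
yaz  (by R23: dax)
tor  (by R27: yaz, zap)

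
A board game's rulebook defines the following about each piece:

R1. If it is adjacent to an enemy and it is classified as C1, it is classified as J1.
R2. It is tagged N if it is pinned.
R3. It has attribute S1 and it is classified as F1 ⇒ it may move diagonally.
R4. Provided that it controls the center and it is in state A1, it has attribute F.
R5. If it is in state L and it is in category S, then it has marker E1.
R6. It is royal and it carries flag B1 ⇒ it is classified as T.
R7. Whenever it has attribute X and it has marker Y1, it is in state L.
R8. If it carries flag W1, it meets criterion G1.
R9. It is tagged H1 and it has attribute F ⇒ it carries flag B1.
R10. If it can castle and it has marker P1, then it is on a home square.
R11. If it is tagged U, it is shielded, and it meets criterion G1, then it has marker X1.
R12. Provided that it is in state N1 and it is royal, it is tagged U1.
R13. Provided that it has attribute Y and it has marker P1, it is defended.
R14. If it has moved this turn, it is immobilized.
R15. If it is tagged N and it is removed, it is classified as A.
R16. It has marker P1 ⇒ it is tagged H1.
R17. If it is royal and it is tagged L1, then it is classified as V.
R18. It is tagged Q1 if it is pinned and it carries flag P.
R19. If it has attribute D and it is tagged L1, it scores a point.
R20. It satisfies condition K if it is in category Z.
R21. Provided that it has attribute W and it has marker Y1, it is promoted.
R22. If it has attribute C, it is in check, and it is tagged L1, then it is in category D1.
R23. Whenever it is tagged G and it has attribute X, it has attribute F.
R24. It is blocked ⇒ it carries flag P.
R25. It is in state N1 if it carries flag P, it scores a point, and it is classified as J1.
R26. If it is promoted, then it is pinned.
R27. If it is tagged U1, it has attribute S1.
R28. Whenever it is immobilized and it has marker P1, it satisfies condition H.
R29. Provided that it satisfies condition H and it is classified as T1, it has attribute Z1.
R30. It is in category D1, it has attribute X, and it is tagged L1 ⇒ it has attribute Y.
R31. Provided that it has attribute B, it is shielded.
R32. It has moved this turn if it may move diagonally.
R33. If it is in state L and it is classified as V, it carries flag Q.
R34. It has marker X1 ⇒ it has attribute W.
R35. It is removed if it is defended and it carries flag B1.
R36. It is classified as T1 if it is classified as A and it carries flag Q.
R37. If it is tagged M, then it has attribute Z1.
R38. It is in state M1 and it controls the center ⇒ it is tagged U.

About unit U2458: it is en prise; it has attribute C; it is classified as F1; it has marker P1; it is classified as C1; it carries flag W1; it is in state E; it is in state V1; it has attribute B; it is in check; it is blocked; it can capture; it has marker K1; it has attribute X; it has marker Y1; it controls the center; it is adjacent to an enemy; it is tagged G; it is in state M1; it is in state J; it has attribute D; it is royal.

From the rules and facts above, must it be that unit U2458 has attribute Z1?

No

Forward chaining from the given facts derives: is classified as J1, is in state L, meets criterion G1, is tagged H1, has attribute F, carries flag P, is shielded, is tagged U, carries flag B1, has marker X1, has attribute W, is classified as T, is promoted, is pinned, is tagged N, is tagged Q1.
Rules concluding "it has attribute Z1": R29 needs "it satisfies condition H"; R37 needs "it is tagged M" — none of these are established.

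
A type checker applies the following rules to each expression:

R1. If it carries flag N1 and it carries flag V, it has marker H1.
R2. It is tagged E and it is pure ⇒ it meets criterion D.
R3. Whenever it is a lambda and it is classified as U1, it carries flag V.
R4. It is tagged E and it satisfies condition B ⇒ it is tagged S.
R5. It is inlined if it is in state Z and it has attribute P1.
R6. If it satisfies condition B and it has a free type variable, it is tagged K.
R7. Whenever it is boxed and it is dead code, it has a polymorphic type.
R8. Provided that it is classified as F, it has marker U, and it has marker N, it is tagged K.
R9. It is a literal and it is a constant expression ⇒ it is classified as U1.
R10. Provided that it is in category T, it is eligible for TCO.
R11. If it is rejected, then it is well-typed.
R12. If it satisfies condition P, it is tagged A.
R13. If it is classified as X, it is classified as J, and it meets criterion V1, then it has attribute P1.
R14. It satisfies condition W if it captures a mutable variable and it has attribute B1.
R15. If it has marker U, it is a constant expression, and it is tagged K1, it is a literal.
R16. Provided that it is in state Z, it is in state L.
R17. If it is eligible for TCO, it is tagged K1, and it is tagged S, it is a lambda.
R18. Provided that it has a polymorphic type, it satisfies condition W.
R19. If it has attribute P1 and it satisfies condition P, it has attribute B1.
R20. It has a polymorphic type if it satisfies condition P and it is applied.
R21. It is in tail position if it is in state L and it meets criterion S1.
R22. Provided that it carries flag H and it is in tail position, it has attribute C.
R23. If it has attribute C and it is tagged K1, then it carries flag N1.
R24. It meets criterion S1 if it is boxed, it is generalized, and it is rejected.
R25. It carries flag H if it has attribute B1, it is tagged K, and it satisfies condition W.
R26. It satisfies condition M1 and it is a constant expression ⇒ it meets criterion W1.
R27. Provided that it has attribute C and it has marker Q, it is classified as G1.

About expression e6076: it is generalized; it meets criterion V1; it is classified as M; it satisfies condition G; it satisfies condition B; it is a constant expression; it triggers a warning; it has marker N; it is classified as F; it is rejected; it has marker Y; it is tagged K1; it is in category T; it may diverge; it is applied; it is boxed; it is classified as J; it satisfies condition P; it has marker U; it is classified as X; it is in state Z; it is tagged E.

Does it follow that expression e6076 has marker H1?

By R4 (it is tagged E, it satisfies condition B): it is tagged S.
By R8 (it is classified as F, it has marker U, it has marker N): it is tagged K.
By R10 (it is in category T): it is eligible for TCO.
By R13 (it is classified as X, it is classified as J, it meets criterion V1): it has attribute P1.
By R15 (it has marker U, it is a constant expression, it is tagged K1): it is a literal.
By R16 (it is in state Z): it is in state L.
By R17 (it is eligible for TCO, it is tagged K1, it is tagged S): it is a lambda.
By R19 (it has attribute P1, it satisfies condition P): it has attribute B1.
By R20 (it satisfies condition P, it is applied): it has a polymorphic type.
By R24 (it is boxed, it is generalized, it is rejected): it meets criterion S1.
By R9 (it is a literal, it is a constant expression): it is classified as U1.
By R18 (it has a polymorphic type): it satisfies condition W.
By R21 (it is in state L, it meets criterion S1): it is in tail position.
By R25 (it has attribute B1, it is tagged K, it satisfies condition W): it carries flag H.
By R3 (it is a lambda, it is classified as U1): it carries flag V.
By R22 (it carries flag H, it is in tail position): it has attribute C.
By R23 (it has attribute C, it is tagged K1): it carries flag N1.
By R1 (it carries flag N1, it carries flag V): it has marker H1.

Yes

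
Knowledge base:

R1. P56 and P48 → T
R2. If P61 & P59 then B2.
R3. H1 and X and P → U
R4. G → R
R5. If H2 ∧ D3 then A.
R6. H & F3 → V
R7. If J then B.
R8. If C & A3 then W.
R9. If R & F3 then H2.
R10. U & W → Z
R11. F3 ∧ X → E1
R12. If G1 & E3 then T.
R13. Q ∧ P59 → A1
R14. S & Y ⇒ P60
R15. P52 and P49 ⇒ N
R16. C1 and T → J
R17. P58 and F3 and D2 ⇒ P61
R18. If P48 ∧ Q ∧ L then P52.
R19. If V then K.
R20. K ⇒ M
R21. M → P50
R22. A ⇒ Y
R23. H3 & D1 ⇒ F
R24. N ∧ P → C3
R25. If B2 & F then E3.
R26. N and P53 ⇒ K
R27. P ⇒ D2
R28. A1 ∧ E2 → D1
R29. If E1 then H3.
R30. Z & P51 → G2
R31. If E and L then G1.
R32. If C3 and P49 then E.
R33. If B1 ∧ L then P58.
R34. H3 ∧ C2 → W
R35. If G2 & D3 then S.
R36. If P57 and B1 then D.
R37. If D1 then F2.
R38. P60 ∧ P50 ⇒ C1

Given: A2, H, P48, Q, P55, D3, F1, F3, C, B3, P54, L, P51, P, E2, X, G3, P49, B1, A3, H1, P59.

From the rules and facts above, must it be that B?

Forward chaining from the given facts derives: U, V, W, Z, E1, A1, P52, K, M, P50, D2, D1, H3, G2, P58, S, F2, N, P61, F, C3, E, B2, E3, G1, T.
The only rule concluding B is R7, which needs J; that is never established.

No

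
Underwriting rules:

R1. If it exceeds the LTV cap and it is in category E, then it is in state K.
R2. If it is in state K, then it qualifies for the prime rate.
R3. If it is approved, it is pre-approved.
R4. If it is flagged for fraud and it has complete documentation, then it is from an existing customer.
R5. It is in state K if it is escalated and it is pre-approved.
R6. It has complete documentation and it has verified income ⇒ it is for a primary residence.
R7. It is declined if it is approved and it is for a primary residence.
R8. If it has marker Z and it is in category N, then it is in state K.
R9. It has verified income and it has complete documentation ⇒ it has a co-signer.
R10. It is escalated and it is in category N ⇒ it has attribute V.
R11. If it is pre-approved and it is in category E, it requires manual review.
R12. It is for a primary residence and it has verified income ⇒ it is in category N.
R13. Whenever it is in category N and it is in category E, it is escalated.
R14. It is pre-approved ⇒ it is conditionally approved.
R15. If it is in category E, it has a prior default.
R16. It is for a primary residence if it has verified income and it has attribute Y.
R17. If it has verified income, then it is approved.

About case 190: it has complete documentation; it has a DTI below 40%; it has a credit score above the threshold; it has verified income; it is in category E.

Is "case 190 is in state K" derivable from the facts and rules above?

Yes

By R6 (it has complete documentation, it has verified income): it is for a primary residence.
By R12 (it is for a primary residence, it has verified income): it is in category N.
By R13 (it is in category N, it is in category E): it is escalated.
By R17 (it has verified income): it is approved.
By R3 (it is approved): it is pre-approved.
By R5 (it is escalated, it is pre-approved): it is in state K.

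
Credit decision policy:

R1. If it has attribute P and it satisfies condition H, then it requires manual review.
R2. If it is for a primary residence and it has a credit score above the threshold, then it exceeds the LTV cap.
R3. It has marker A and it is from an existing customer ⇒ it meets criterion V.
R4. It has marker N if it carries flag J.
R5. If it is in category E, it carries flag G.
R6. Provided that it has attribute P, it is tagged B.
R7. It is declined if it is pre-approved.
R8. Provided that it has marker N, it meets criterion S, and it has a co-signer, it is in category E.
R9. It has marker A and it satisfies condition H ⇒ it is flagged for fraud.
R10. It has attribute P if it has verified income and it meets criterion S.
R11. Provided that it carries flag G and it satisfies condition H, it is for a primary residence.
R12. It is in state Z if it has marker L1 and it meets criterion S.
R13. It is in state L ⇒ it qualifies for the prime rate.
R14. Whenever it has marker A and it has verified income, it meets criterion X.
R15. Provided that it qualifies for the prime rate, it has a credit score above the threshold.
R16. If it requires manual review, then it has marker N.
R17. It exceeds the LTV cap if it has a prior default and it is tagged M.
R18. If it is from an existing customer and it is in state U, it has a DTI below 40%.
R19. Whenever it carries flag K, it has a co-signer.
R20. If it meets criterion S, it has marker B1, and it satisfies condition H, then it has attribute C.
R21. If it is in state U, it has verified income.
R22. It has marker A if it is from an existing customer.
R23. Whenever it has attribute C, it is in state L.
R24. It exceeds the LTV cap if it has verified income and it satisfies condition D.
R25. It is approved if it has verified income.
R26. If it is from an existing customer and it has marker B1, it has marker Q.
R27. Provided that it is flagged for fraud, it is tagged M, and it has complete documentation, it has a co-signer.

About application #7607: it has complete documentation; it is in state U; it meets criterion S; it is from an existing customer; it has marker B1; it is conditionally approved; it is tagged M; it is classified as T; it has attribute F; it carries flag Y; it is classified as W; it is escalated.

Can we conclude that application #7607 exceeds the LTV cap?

No

Forward chaining from the given facts derives: has a DTI below 40%, has verified income, has marker A, is approved, has marker Q, meets criterion V, has attribute P, meets criterion X, is tagged B.
Rules concluding "it exceeds the LTV cap": R2 needs "it is for a primary residence"; R17 needs "it has a prior default"; R24 needs "it satisfies condition D" — none of these are established.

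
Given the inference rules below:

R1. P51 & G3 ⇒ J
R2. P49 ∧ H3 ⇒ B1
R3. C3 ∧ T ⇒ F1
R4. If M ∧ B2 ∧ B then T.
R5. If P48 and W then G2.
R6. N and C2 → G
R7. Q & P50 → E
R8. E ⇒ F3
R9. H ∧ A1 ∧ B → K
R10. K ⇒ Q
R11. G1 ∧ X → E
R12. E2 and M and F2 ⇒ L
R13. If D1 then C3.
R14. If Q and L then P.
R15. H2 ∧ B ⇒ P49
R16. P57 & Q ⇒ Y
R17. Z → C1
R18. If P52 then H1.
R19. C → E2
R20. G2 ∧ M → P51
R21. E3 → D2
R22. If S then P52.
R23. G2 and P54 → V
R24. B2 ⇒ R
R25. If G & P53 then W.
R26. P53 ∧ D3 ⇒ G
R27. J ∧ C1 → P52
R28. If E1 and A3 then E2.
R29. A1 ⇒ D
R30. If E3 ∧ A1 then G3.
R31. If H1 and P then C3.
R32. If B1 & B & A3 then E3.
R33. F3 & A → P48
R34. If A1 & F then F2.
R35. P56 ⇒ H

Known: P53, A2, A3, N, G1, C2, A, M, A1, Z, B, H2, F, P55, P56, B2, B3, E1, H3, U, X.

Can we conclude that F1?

Yes

T  (by R4: M, B2, B)
G  (by R6: N, C2)
E  (by R11: G1, X)
P49  (by R15: H2, B)
C1  (by R17: Z)
W  (by R25: G, P53)
E2  (by R28: E1, A3)
F2  (by R34: A1, F)
H  (by R35: P56)
B1  (by R2: P49, H3)
F3  (by R8: E)
K  (by R9: H, A1, B)
Q  (by R10: K)
L  (by R12: E2, M, F2)
P  (by R14: Q, L)
E3  (by R32: B1, B, A3)
P48  (by R33: F3, A)
G2  (by R5: P48, W)
P51  (by R20: G2, M)
G3  (by R30: E3, A1)
J  (by R1: P51, G3)
P52  (by R27: J, C1)
H1  (by R18: P52)
C3  (by R31: H1, P)
F1  (by R3: C3, T)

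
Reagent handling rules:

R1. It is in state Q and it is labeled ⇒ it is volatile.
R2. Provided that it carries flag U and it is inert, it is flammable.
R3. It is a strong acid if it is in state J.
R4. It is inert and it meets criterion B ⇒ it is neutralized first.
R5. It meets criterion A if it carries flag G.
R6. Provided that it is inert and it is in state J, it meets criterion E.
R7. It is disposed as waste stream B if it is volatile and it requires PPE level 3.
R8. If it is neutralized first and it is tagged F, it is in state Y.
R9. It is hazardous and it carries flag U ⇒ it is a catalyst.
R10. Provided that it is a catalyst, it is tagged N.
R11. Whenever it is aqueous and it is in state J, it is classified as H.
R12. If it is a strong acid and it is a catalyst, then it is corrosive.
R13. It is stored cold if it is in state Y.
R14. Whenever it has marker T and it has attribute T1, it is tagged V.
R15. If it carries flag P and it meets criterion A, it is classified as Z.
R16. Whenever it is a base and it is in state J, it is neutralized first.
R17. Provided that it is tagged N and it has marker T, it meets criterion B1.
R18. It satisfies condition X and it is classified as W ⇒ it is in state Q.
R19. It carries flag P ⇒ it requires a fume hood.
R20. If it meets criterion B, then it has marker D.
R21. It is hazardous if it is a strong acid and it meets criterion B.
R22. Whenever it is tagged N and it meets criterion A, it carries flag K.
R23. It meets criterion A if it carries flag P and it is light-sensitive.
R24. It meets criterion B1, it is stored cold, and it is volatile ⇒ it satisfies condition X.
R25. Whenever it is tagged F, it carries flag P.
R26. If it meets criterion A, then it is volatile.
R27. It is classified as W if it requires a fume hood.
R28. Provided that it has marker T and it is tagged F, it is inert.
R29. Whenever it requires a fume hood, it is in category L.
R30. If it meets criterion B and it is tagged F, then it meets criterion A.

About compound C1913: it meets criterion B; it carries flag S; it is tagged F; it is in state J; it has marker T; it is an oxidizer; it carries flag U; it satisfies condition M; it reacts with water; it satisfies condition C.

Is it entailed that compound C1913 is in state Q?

Yes

By R3 (it is in state J): it is a strong acid.
By R21 (it is a strong acid, it meets criterion B): it is hazardous.
By R25 (it is tagged F): it carries flag P.
By R28 (it has marker T, it is tagged F): it is inert.
By R30 (it meets criterion B, it is tagged F): it meets criterion A.
By R4 (it is inert, it meets criterion B): it is neutralized first.
By R8 (it is neutralized first, it is tagged F): it is in state Y.
By R9 (it is hazardous, it carries flag U): it is a catalyst.
By R10 (it is a catalyst): it is tagged N.
By R13 (it is in state Y): it is stored cold.
By R17 (it is tagged N, it has marker T): it meets criterion B1.
By R19 (it carries flag P): it requires a fume hood.
By R26 (it meets criterion A): it is volatile.
By R27 (it requires a fume hood): it is classified as W.
By R24 (it meets criterion B1, it is stored cold, it is volatile): it satisfies condition X.
By R18 (it satisfies condition X, it is classified as W): it is in state Q.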